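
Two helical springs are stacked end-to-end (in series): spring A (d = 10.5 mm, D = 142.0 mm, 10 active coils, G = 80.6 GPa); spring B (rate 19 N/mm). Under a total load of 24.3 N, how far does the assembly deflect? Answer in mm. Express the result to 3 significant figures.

k_A = Gd⁴/(8D³N_a) = (80.6×10³)(10.5⁴)/(8·142.0³·10) = 4.277 N/mm
Series: 1/k_eq = 1/4.277 + 1/19 = 0.28644; k_eq = 3.4911 N/mm
δ = F/k_eq = 24.3/3.4911 = 6.9605 mm

6.96 mm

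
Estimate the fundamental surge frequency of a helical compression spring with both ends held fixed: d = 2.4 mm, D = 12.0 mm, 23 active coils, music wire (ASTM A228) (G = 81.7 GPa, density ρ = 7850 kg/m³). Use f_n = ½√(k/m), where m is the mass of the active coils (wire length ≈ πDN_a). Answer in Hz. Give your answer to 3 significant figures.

263 Hz

k = Gd⁴/(8D³N_a) = (81.7×10³)(2.4⁴)/(8·12.0³·23) = 8.5252 N/mm = 8525.2 N/m
Wire length L = πDN_a = π·12.0·23 = 867.08 mm
m = ρ·(πd²/4)·L = 7850 × 4.5239×10⁻⁶ m² × 0.86708 m = 0.030792 kg
f_n = ½√(k/m) = 0.5·√(8525.2/0.030792) = 0.5·√(2.7686e+05) = 263.09 Hz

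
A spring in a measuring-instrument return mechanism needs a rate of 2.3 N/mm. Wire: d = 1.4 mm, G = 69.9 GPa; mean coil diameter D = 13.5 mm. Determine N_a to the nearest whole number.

N_a = Gd⁴/(8D³k) = (69.9×10³ × 1.4⁴)/(8 × 13.5³ × 2.3)
    = 268528 / 45270.9 = 5.932 → 6 coils

6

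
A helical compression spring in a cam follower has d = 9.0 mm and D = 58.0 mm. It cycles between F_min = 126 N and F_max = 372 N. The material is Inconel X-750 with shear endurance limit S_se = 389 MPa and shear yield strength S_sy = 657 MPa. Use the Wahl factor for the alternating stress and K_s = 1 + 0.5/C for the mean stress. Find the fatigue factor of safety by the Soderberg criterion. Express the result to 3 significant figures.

6.18

C = D/d = 58.0/9.0 = 6.4444; K_W = (4C−1)/(4C−4)+0.615/C = 1.2332; K_s = 1+0.5/C = 1.0776
F_a = (F_max−F_min)/2 = 123 N; F_m = (F_max+F_min)/2 = 249 N
τ_a = K_W·8F_aD/(πd³) = 1.2332 × 24.92 = 30.731 MPa
τ_m = K_s·8F_mD/(πd³) = 1.0776 × 50.448 = 54.362 MPa
Soderberg: 1/n_f = τ_a/S_se + τ_m/S_sy = 30.731/389 + 54.362/657 = 0.07900 + 0.08274 = 0.16174
n_f = 1/0.16174 = 6.183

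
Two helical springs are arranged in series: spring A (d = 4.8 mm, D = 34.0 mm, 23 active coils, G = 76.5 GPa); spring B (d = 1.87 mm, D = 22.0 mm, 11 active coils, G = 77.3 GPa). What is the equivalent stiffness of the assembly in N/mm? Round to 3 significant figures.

k_A = Gd⁴/(8D³N_a) = (76.5×10³)(4.8⁴)/(8·34.0³·23) = 5.6153 N/mm
k_B = Gd⁴/(8D³N_a) = (77.3×10³)(1.87⁴)/(8·22.0³·11) = 1.0088 N/mm
Series: 1/k_eq = 1/5.6153 + 1/1.0088 = 1.1694; k_eq = 0.85515 N/mm

0.855 N/mm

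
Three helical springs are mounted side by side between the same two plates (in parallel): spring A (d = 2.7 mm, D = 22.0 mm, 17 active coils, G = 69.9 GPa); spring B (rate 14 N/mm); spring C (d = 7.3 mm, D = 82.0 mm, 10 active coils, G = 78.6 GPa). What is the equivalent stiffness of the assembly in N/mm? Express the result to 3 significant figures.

21.6 N/mm

k_A = Gd⁴/(8D³N_a) = (69.9×10³)(2.7⁴)/(8·22.0³·17) = 2.5652 N/mm
k_C = Gd⁴/(8D³N_a) = (78.6×10³)(7.3⁴)/(8·82.0³·10) = 5.0604 N/mm
Parallel: k_eq = 2.5652 + 14 + 5.0604 = 21.626 N/mm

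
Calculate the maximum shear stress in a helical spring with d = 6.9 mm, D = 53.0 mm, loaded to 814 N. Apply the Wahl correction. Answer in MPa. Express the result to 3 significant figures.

Spring index C = D/d = 53.0/6.9 = 7.6812
K_W = (4C−1)/(4C−4) + 0.615/C = 29.725/26.725 + 0.0801 = 1.1923
τ₀ = 8FD/(πd³) = 8·814·53.0/(π·6.9³) = 345136/1032 = 334.42 MPa
τ_max = K·τ₀ = 1.1923 × 334.42 = 398.74 MPa

399 MPa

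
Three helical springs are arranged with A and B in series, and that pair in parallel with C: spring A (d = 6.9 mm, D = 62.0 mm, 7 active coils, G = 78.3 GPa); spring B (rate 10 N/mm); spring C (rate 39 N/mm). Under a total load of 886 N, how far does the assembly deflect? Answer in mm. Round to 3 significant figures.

k_A = Gd⁴/(8D³N_a) = (78.3×10³)(6.9⁴)/(8·62.0³·7) = 13.298 N/mm
Springs A,B series: k_AB = 1/(1/13.298+1/10) = 5.7078 N/mm; parallel with C: k_eq = 5.7078+39 = 44.708 N/mm
δ = F/k_eq = 886/44.708 = 19.818 mm

19.8 mm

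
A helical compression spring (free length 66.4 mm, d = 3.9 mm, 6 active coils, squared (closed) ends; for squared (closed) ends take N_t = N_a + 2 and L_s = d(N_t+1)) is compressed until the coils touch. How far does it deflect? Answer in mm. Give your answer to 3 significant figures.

N_t = 8; L_s = 3.9·9 = 35.1 mm
δ_solid = L₀ − L_s = 66.4 − 35.1 = 31.3 mm

31.3 mm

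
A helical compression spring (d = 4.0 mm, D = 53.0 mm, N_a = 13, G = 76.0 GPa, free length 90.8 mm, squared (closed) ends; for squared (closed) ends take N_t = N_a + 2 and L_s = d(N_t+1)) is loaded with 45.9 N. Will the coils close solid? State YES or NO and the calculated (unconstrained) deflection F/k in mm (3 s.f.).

YES, δ = 36.5 mm

k = Gd⁴/(8D³N_a) = (76.0×10³)(4.0⁴)/(8·53.0³·13) = 1.2566 N/mm
N_t = 15; L_s = 4.0·16 = 64 mm; δ_solid = L₀ − L_s = 90.8 − 64 = 26.8 mm
δ = F/k = 45.9/1.2566 = 36.528 mm
δ ≥ δ_solid → spring goes solid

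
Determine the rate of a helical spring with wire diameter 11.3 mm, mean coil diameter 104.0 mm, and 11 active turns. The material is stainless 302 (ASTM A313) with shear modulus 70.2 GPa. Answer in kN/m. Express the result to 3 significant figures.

11.6 kN/m

k = Gd⁴/(8D³N_a) = (70.2×10³ × 11.3⁴) / (8 × 104.0³ × 11)
  = 1.14459e+09 / 9.8988e+07 = 11.563 N/mm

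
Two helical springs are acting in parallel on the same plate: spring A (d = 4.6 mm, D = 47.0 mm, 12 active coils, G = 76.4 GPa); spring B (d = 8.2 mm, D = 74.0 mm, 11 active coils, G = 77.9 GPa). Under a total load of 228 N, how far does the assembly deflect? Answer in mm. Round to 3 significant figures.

17.1 mm

k_A = Gd⁴/(8D³N_a) = (76.4×10³)(4.6⁴)/(8·47.0³·12) = 3.4321 N/mm
k_B = Gd⁴/(8D³N_a) = (77.9×10³)(8.2⁴)/(8·74.0³·11) = 9.8768 N/mm
Parallel: k_eq = 3.4321 + 9.8768 = 13.309 N/mm
δ = F/k_eq = 228/13.309 = 17.131 mm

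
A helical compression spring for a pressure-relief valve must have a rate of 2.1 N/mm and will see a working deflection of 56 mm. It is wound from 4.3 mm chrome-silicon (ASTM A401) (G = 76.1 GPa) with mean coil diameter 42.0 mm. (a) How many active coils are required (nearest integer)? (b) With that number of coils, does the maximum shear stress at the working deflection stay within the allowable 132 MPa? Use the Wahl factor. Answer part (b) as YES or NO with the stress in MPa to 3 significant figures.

N_a = Gd⁴/(8D³k) = (76.1×10³)(4.3⁴)/(8·42.0³·2.1) = 20.9 → N_a = 21
Actual rate k = Gd⁴/(8D³·21) = 2.0903 N/mm
Working load F = kδ = 2.0903·56 = 117.05 N
C = 42.0/4.3 = 9.7674; K_W = (4C−1)/(4C−4)+0.615/C = 1.1485
τ_max = K_W·8FD/(πd³) = 1.1485·157.46 = 180.85 MPa
τ_max > 132 MPa → exceeds allowable

(a) 21 coils; (b) NO, τ_max = 181 MPa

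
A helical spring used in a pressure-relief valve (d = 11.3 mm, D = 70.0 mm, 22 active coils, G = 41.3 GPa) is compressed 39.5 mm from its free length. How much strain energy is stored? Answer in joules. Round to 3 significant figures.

k = Gd⁴/(8D³N_a) = (41.3×10³)(11.3⁴)/(8·70.0³·22) = 11.155 N/mm
U = ½kδ² = 0.5 × 11.155 × 39.5² = 8702 N·mm = 8.702 J

8.70 J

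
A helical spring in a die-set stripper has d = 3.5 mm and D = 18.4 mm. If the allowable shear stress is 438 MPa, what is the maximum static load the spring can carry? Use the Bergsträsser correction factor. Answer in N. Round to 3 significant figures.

C = D/d = 18.4/3.5 = 5.2571
K_B = (4C+2)/(4C−3) = 23.029/18.029 = 1.2773
τ_max = K·8FD/(πd³) → F_max = τ_allow·πd³/(8DK)
F_max = 438·π·3.5³/(8·18.4·1.2773) = 58997/188.02 = 313.77 N

314 N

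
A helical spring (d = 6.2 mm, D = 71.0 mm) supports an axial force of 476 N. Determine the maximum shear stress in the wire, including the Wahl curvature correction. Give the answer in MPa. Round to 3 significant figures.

406 MPa

Spring index C = D/d = 71.0/6.2 = 11.4516
K_W = (4C−1)/(4C−4) + 0.615/C = 44.806/41.806 + 0.0537 = 1.1255
τ₀ = 8FD/(πd³) = 8·476·71.0/(π·6.2³) = 270368/748.73 = 361.1 MPa
τ_max = K·τ₀ = 1.1255 × 361.1 = 406.41 MPa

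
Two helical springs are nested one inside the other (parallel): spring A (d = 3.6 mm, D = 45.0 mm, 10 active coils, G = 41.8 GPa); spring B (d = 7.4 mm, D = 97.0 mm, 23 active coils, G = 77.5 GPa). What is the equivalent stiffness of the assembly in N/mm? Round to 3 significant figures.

k_A = Gd⁴/(8D³N_a) = (41.8×10³)(3.6⁴)/(8·45.0³·10) = 0.96307 N/mm
k_B = Gd⁴/(8D³N_a) = (77.5×10³)(7.4⁴)/(8·97.0³·23) = 1.3839 N/mm
Parallel: k_eq = 0.96307 + 1.3839 = 2.3469 N/mm

2.35 N/mm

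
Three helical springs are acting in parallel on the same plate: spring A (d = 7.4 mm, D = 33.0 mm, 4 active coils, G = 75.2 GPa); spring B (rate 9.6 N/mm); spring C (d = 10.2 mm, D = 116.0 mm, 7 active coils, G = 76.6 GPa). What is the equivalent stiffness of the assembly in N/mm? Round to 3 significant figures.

215 N/mm

k_A = Gd⁴/(8D³N_a) = (75.2×10³)(7.4⁴)/(8·33.0³·4) = 196.09 N/mm
k_C = Gd⁴/(8D³N_a) = (76.6×10³)(10.2⁴)/(8·116.0³·7) = 9.4857 N/mm
Parallel: k_eq = 196.09 + 9.6 + 9.4857 = 215.17 N/mm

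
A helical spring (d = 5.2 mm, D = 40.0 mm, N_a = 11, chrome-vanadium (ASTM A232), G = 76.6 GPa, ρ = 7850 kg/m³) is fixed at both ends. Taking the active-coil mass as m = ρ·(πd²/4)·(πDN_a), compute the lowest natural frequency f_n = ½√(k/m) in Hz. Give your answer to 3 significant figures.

104 Hz

k = Gd⁴/(8D³N_a) = (76.6×10³)(5.2⁴)/(8·40.0³·11) = 9.9444 N/mm = 9944.4 N/m
Wire length L = πDN_a = π·40.0·11 = 1382.3 mm
m = ρ·(πd²/4)·L = 7850 × 21.237×10⁻⁶ m² × 1.3823 m = 0.23045 kg
f_n = ½√(k/m) = 0.5·√(9944.4/0.23045) = 0.5·√(43153) = 103.87 Hz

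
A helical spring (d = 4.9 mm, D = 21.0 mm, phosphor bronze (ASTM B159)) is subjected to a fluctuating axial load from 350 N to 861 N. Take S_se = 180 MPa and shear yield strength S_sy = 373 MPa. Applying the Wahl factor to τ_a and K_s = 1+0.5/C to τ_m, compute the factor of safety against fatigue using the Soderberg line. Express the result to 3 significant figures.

0.585

C = D/d = 21.0/4.9 = 4.2857; K_W = (4C−1)/(4C−4)+0.615/C = 1.3718; K_s = 1+0.5/C = 1.1167
F_a = (F_max−F_min)/2 = 255.5 N; F_m = (F_max+F_min)/2 = 605.5 N
τ_a = K_W·8F_aD/(πd³) = 1.3718 × 116.13 = 159.31 MPa
τ_m = K_s·8F_mD/(πd³) = 1.1167 × 275.22 = 307.33 MPa
Soderberg: 1/n_f = τ_a/S_se + τ_m/S_sy = 159.31/180 + 307.33/373 = 0.88505 + 0.82395 = 1.709
n_f = 1/1.709 = 0.5851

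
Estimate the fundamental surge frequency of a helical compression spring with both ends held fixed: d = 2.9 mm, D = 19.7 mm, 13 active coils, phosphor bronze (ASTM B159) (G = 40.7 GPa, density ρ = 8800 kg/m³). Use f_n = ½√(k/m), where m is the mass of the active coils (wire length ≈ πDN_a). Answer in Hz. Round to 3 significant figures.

k = Gd⁴/(8D³N_a) = (40.7×10³)(2.9⁴)/(8·19.7³·13) = 3.6204 N/mm = 3620.4 N/m
Wire length L = πDN_a = π·19.7·13 = 804.56 mm
m = ρ·(πd²/4)·L = 8800 × 6.6052×10⁻⁶ m² × 0.80456 m = 0.046766 kg
f_n = ½√(k/m) = 0.5·√(3620.4/0.046766) = 0.5·√(77415) = 139.12 Hz

139 Hz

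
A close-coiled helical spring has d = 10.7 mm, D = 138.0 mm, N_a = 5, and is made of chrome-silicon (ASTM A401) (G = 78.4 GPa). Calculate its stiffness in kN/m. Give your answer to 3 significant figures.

k = Gd⁴/(8D³N_a) = (78.4×10³ × 10.7⁴) / (8 × 138.0³ × 5)
  = 1.02766e+09 / 1.05123e+08 = 9.7758 N/mm

9.78 kN/m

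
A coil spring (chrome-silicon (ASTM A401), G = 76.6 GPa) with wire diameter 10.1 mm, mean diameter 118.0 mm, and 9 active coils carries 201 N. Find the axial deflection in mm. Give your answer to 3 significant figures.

k = Gd⁴/(8D³N_a) = (76.6×10³)(10.1⁴)/(8·118.0³·9) = 6.7381 N/mm
δ = F/k = 201 / 6.7381 = 29.83 mm

29.8 mm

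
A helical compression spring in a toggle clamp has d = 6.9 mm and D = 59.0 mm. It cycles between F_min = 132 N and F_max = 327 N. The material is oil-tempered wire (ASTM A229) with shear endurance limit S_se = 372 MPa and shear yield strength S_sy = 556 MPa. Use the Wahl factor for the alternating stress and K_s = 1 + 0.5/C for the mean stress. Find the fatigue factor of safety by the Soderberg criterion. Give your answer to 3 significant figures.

C = D/d = 59.0/6.9 = 8.5507; K_W = (4C−1)/(4C−4)+0.615/C = 1.1713; K_s = 1+0.5/C = 1.0585
F_a = (F_max−F_min)/2 = 97.5 N; F_m = (F_max+F_min)/2 = 229.5 N
τ_a = K_W·8F_aD/(πd³) = 1.1713 × 44.591 = 52.228 MPa
τ_m = K_s·8F_mD/(πd³) = 1.0585 × 104.96 = 111.1 MPa
Soderberg: 1/n_f = τ_a/S_se + τ_m/S_sy = 52.228/372 + 111.1/556 = 0.14040 + 0.19982 = 0.34021
n_f = 1/0.34021 = 2.939

2.94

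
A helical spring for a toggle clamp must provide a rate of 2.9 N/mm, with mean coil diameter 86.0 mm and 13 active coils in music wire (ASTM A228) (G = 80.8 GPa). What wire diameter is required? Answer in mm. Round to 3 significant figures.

d = (8D³N_a·k / G)^(1/4) = (8·86.0³·13·2.9 / (80.8×10³))^0.25
  = (2374.2)^0.25 = 6.9804 mm

6.98 mm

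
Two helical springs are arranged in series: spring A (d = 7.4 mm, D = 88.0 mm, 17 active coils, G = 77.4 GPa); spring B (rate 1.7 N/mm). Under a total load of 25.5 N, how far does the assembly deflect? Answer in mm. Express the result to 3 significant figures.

k_A = Gd⁴/(8D³N_a) = (77.4×10³)(7.4⁴)/(8·88.0³·17) = 2.5043 N/mm
Series: 1/k_eq = 1/2.5043 + 1/1.7 = 0.98755; k_eq = 1.0126 N/mm
δ = F/k_eq = 25.5/1.0126 = 25.183 mm

25.2 mm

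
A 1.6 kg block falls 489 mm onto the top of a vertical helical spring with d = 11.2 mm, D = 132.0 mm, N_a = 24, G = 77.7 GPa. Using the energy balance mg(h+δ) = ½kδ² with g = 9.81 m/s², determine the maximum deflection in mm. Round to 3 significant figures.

k = Gd⁴/(8D³N_a) = (77.7×10³)(11.2⁴)/(8·132.0³·24) = 2.7687 N/mm
W = mg = 1.6 × 9.81 = 15.696 N
½kδ² − Wδ − Wh = 0 → δ = (W + √(W² + 2kWh))/k
δ = (15.696 + √(246.36 + 42500.9))/2.7687 = (15.696 + 206.75)/2.7687 = 80.346 mm

80.3 mm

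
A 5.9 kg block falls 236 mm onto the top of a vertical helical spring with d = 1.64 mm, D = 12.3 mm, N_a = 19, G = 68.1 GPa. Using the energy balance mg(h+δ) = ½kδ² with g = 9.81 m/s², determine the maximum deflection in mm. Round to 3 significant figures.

k = Gd⁴/(8D³N_a) = (68.1×10³)(1.64⁴)/(8·12.3³·19) = 1.7417 N/mm
W = mg = 5.9 × 9.81 = 57.879 N
½kδ² − Wδ − Wh = 0 → δ = (W + √(W² + 2kWh))/k
δ = (57.879 + √(3350 + 47580.2))/1.7417 = (57.879 + 225.68)/1.7417 = 162.81 mm

163 mm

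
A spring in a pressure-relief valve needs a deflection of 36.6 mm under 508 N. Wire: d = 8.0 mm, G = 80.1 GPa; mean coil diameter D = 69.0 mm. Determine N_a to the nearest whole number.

Required rate k = F/δ = 508/36.6 = 13.88 N/mm
N_a = Gd⁴/(8D³k) = (80.1×10³ × 8.0⁴)/(8 × 69.0³ × 13.88)
    = 3.2809e+08 / 3.64771e+07 = 8.994 → 9 coils

9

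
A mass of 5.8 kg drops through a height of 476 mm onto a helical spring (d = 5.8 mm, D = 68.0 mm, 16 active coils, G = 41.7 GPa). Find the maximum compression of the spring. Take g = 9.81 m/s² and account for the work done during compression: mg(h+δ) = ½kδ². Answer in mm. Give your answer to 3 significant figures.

k = Gd⁴/(8D³N_a) = (41.7×10³)(5.8⁴)/(8·68.0³·16) = 1.1725 N/mm
W = mg = 5.8 × 9.81 = 56.898 N
½kδ² − Wδ − Wh = 0 → δ = (W + √(W² + 2kWh))/k
δ = (56.898 + √(3237.4 + 63510.5))/1.1725 = (56.898 + 258.36)/1.1725 = 268.87 mm

269 mm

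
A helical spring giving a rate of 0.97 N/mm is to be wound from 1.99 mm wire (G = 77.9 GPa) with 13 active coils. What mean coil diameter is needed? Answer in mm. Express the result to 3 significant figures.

23.0 mm

D = (Gd⁴/(8N_a·k))^(1/3) = (77.9×10³·1.99⁴/(8·13·0.97))^(1/3)
  = (12110)^(1/3) = 22.9640 mm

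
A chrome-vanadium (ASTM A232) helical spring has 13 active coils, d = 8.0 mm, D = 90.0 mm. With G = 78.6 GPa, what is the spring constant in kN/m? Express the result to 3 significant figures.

k = Gd⁴/(8D³N_a) = (78.6×10³ × 8.0⁴) / (8 × 90.0³ × 13)
  = 3.21946e+08 / 7.5816e+07 = 4.2464 N/mm

4.25 kN/m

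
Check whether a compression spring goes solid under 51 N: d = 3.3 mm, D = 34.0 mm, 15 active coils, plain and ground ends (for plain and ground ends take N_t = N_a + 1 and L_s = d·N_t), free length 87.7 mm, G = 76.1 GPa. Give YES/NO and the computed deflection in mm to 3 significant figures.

k = Gd⁴/(8D³N_a) = (76.1×10³)(3.3⁴)/(8·34.0³·15) = 1.9135 N/mm
N_t = 16; L_s = 3.3·16 = 52.8 mm; δ_solid = L₀ − L_s = 87.7 − 52.8 = 34.9 mm
δ = F/k = 51/1.9135 = 26.653 mm
δ < δ_solid → spring does not go solid

NO, δ = 26.7 mm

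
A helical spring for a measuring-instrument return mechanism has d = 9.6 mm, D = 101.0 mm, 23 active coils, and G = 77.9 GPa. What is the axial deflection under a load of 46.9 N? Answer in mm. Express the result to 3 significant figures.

k = Gd⁴/(8D³N_a) = (77.9×10³)(9.6⁴)/(8·101.0³·23) = 3.4901 N/mm
δ = F/k = 46.9 / 3.4901 = 13.438 mm

13.4 mm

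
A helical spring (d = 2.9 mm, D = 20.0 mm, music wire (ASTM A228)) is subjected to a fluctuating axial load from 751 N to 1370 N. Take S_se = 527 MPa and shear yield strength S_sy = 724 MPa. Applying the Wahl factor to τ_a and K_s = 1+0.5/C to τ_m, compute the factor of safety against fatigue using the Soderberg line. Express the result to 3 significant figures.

C = D/d = 20.0/2.9 = 6.8966; K_W = (4C−1)/(4C−4)+0.615/C = 1.2164; K_s = 1+0.5/C = 1.0725
F_a = (F_max−F_min)/2 = 309.5 N; F_m = (F_max+F_min)/2 = 1060.5 N
τ_a = K_W·8F_aD/(πd³) = 1.2164 × 646.3 = 786.14 MPa
τ_m = K_s·8F_mD/(πd³) = 1.0725 × 2214.6 = 2375.1 MPa
Soderberg: 1/n_f = τ_a/S_se + τ_m/S_sy = 786.14/527 + 2375.1/724 = 1.49173 + 3.28054 = 4.7723
n_f = 1/4.7723 = 0.2095

0.210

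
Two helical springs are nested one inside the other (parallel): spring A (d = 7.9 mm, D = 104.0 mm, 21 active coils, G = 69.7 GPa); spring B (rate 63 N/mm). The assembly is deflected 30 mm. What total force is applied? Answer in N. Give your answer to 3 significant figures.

1930 N

k_A = Gd⁴/(8D³N_a) = (69.7×10³)(7.9⁴)/(8·104.0³·21) = 1.4366 N/mm
Parallel: k_eq = 1.4366 + 63 = 64.437 N/mm
F = k_eq·δ = 64.437·30 = 1933.1 N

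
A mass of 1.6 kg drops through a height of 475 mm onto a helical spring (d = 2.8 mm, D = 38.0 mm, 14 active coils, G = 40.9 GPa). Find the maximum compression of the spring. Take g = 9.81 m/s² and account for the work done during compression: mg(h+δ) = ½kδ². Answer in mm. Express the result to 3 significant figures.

233 mm

k = Gd⁴/(8D³N_a) = (40.9×10³)(2.8⁴)/(8·38.0³·14) = 0.40906 N/mm
W = mg = 1.6 × 9.81 = 15.696 N
½kδ² − Wδ − Wh = 0 → δ = (W + √(W² + 2kWh))/k
δ = (15.696 + √(246.36 + 6099.57))/0.40906 = (15.696 + 79.661)/0.40906 = 233.11 mm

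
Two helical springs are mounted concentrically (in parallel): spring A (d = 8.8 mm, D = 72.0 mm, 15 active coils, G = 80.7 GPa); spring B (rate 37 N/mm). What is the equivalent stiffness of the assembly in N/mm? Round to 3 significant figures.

k_A = Gd⁴/(8D³N_a) = (80.7×10³)(8.8⁴)/(8·72.0³·15) = 10.805 N/mm
Parallel: k_eq = 10.805 + 37 = 47.805 N/mm

47.8 N/mm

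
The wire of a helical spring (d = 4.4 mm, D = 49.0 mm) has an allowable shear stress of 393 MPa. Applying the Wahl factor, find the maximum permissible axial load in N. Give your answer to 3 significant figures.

238 N

C = D/d = 49.0/4.4 = 11.1364
K_W = (4C−1)/(4C−4) + 0.615/C = 43.545/40.545 + 0.0552 = 1.1292
τ_max = K·8FD/(πd³) → F_max = τ_allow·πd³/(8DK)
F_max = 393·π·4.4³/(8·49.0·1.1292) = 1.0517e+05/442.65 = 237.6 N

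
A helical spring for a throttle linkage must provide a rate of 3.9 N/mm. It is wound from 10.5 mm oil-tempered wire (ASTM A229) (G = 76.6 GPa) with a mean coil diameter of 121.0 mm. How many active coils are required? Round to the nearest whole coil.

N_a = Gd⁴/(8D³k) = (76.6×10³ × 10.5⁴)/(8 × 121.0³ × 3.9)
    = 9.31078e+08 / 5.52727e+07 = 16.85 → 17 coils

17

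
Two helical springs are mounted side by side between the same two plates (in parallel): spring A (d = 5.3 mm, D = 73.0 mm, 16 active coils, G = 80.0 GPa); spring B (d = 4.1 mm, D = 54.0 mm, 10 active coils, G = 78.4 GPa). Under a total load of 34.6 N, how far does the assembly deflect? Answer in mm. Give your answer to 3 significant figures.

11.4 mm

k_A = Gd⁴/(8D³N_a) = (80.0×10³)(5.3⁴)/(8·73.0³·16) = 1.2677 N/mm
k_B = Gd⁴/(8D³N_a) = (78.4×10³)(4.1⁴)/(8·54.0³·10) = 1.7587 N/mm
Parallel: k_eq = 1.2677 + 1.7587 = 3.0263 N/mm
δ = F/k_eq = 34.6/3.0263 = 11.433 mm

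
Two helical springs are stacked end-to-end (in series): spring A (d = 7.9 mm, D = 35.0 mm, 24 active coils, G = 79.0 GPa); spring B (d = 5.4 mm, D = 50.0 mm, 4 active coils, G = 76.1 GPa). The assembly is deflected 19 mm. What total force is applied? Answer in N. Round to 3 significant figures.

k_A = Gd⁴/(8D³N_a) = (79.0×10³)(7.9⁴)/(8·35.0³·24) = 37.379 N/mm
k_B = Gd⁴/(8D³N_a) = (76.1×10³)(5.4⁴)/(8·50.0³·4) = 16.177 N/mm
Series: 1/k_eq = 1/37.379 + 1/16.177 = 0.088569; k_eq = 11.291 N/mm
F = k_eq·δ = 11.291·19 = 214.52 N

215 N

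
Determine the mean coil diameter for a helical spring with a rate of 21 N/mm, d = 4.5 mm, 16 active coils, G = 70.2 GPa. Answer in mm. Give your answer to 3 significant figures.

22.0 mm

D = (Gd⁴/(8N_a·k))^(1/3) = (70.2×10³·4.5⁴/(8·16·21))^(1/3)
  = (10709.2)^(1/3) = 22.0421 mm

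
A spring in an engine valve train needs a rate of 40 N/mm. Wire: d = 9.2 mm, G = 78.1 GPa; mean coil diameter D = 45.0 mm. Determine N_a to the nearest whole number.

N_a = Gd⁴/(8D³k) = (78.1×10³ × 9.2⁴)/(8 × 45.0³ × 40)
    = 5.59503e+08 / 2.916e+07 = 19.19 → 19 coils

19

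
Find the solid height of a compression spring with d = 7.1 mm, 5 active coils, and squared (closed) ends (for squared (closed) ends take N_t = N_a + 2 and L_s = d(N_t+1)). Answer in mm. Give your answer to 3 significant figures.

56.8 mm

squared (closed) ends: N_t = N_a + 2 = 5 + 2 = 7
L_s = d·(N_t+1) = 7.1 × 8 = 56.8 mm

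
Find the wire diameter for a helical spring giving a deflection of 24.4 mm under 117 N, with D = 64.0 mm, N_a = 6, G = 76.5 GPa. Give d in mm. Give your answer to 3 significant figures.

5.30 mm

Required rate k = F/δ = 117/24.4 = 4.7951 N/mm
d = (8D³N_a·k / G)^(1/4) = (8·64.0³·6·4.7951 / (76.5×10³))^0.25
  = (788.71)^0.25 = 5.2994 mm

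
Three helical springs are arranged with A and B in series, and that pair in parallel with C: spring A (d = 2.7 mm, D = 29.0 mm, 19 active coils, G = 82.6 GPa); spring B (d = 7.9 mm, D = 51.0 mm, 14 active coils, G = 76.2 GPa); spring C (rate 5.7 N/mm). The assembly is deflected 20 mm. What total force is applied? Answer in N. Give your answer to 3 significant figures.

k_A = Gd⁴/(8D³N_a) = (82.6×10³)(2.7⁴)/(8·29.0³·19) = 1.1841 N/mm
k_B = Gd⁴/(8D³N_a) = (76.2×10³)(7.9⁴)/(8·51.0³·14) = 19.977 N/mm
Springs A,B series: k_AB = 1/(1/1.1841+1/19.977) = 1.1179 N/mm; parallel with C: k_eq = 1.1179+5.7 = 6.8179 N/mm
F = k_eq·δ = 6.8179·20 = 136.36 N

136 N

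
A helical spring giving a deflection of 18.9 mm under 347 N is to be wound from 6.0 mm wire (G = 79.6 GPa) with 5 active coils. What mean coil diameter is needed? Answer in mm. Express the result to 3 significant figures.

Required rate k = F/δ = 347/18.9 = 18.36 N/mm
D = (Gd⁴/(8N_a·k))^(1/3) = (79.6×10³·6.0⁴/(8·5·18.36))^(1/3)
  = (140472)^(1/3) = 51.9833 mm

52.0 mm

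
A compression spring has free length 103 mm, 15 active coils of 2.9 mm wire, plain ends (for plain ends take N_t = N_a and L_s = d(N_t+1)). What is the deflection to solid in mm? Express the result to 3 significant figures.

56.6 mm

N_t = 15; L_s = 2.9·16 = 46.4 mm
δ_solid = L₀ − L_s = 103 − 46.4 = 56.6 mm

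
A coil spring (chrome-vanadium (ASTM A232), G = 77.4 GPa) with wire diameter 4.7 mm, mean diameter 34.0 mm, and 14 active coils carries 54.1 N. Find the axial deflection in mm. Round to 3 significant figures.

k = Gd⁴/(8D³N_a) = (77.4×10³)(4.7⁴)/(8·34.0³·14) = 8.5798 N/mm
δ = F/k = 54.1 / 8.5798 = 6.3055 mm

6.31 mm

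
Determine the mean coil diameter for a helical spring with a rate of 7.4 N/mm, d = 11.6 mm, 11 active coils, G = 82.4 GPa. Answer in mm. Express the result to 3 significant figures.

D = (Gd⁴/(8N_a·k))^(1/3) = (82.4×10³·11.6⁴/(8·11·7.4))^(1/3)
  = (2.2911e+06)^(1/3) = 131.8302 mm

132 mm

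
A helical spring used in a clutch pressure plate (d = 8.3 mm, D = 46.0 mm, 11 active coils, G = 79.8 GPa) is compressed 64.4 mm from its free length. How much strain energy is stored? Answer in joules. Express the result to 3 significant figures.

91.7 J

k = Gd⁴/(8D³N_a) = (79.8×10³)(8.3⁴)/(8·46.0³·11) = 44.214 N/mm
U = ½kδ² = 0.5 × 44.214 × 64.4² = 91686 N·mm = 91.686 J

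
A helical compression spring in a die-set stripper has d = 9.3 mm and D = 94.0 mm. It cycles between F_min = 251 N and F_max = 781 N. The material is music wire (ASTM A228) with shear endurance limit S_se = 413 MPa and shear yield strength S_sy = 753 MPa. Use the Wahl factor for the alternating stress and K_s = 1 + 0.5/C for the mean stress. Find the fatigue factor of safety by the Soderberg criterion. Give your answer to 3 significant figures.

2.31

C = D/d = 94.0/9.3 = 10.1075; K_W = (4C−1)/(4C−4)+0.615/C = 1.1432; K_s = 1+0.5/C = 1.0495
F_a = (F_max−F_min)/2 = 265 N; F_m = (F_max+F_min)/2 = 516 N
τ_a = K_W·8F_aD/(πd³) = 1.1432 × 78.861 = 90.154 MPa
τ_m = K_s·8F_mD/(πd³) = 1.0495 × 153.56 = 161.15 MPa
Soderberg: 1/n_f = τ_a/S_se + τ_m/S_sy = 90.154/413 + 161.15/753 = 0.21829 + 0.21401 = 0.43231
n_f = 1/0.43231 = 2.313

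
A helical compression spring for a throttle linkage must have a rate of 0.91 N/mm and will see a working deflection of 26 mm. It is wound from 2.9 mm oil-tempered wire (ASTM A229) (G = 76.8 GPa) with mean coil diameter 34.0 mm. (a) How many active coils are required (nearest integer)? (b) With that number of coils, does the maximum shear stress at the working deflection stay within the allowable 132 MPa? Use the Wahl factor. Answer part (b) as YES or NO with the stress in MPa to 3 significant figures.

N_a = Gd⁴/(8D³k) = (76.8×10³)(2.9⁴)/(8·34.0³·0.91) = 18.98 → N_a = 19
Actual rate k = Gd⁴/(8D³·19) = 0.90923 N/mm
Working load F = kδ = 0.90923·26 = 23.64 N
C = 34.0/2.9 = 11.7241; K_W = (4C−1)/(4C−4)+0.615/C = 1.1224
τ_max = K_W·8FD/(πd³) = 1.1224·83.921 = 94.192 MPa
τ_max ≤ 132 MPa → acceptable

(a) 19 coils; (b) YES, τ_max = 94.2 MPa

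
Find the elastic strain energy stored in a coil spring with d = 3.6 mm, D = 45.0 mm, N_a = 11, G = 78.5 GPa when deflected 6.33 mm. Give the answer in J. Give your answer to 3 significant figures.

k = Gd⁴/(8D³N_a) = (78.5×10³)(3.6⁴)/(8·45.0³·11) = 1.6442 N/mm
U = ½kδ² = 0.5 × 1.6442 × 6.33² = 32.941 N·mm = 0.032941 J

0.0329 J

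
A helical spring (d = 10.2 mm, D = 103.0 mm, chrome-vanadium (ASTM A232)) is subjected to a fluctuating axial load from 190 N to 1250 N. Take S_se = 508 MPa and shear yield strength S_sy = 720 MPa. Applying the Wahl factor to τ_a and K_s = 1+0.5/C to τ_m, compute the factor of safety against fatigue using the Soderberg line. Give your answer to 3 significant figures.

C = D/d = 103.0/10.2 = 10.0980; K_W = (4C−1)/(4C−4)+0.615/C = 1.1433; K_s = 1+0.5/C = 1.0495
F_a = (F_max−F_min)/2 = 530 N; F_m = (F_max+F_min)/2 = 720 N
τ_a = K_W·8F_aD/(πd³) = 1.1433 × 130.99 = 149.77 MPa
τ_m = K_s·8F_mD/(πd³) = 1.0495 × 177.95 = 186.77 MPa
Soderberg: 1/n_f = τ_a/S_se + τ_m/S_sy = 149.77/508 + 186.77/720 = 0.29482 + 0.25940 = 0.55422
n_f = 1/0.55422 = 1.804

1.80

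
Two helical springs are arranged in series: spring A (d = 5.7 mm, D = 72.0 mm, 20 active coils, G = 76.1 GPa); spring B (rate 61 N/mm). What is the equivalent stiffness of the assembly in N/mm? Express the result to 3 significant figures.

k_A = Gd⁴/(8D³N_a) = (76.1×10³)(5.7⁴)/(8·72.0³·20) = 1.3451 N/mm
Series: 1/k_eq = 1/1.3451 + 1/61 = 0.75981; k_eq = 1.3161 N/mm

1.32 N/mm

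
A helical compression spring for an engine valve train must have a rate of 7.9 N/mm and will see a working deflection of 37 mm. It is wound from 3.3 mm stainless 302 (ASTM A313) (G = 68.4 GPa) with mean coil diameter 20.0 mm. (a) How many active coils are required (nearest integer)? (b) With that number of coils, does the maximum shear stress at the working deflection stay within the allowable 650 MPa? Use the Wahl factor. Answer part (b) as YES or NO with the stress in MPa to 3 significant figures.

(a) 16 coils; (b) YES, τ_max = 519 MPa

N_a = Gd⁴/(8D³k) = (68.4×10³)(3.3⁴)/(8·20.0³·7.9) = 16.04 → N_a = 16
Actual rate k = Gd⁴/(8D³·16) = 7.9216 N/mm
Working load F = kδ = 7.9216·37 = 293.1 N
C = 20.0/3.3 = 6.0606; K_W = (4C−1)/(4C−4)+0.615/C = 1.2497
τ_max = K_W·8FD/(πd³) = 1.2497·415.38 = 519.09 MPa
τ_max ≤ 650 MPa → acceptable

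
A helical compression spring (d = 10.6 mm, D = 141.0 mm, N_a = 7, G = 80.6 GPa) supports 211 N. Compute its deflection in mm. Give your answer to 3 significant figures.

32.6 mm

k = Gd⁴/(8D³N_a) = (80.6×10³)(10.6⁴)/(8·141.0³·7) = 6.4821 N/mm
δ = F/k = 211 / 6.4821 = 32.551 mm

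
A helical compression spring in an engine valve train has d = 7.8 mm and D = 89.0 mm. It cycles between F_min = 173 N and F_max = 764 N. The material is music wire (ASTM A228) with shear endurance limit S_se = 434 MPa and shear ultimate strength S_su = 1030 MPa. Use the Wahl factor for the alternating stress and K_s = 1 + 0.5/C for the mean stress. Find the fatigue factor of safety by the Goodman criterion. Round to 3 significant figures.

1.69

C = D/d = 89.0/7.8 = 11.4103; K_W = (4C−1)/(4C−4)+0.615/C = 1.1259; K_s = 1+0.5/C = 1.0438
F_a = (F_max−F_min)/2 = 295.5 N; F_m = (F_max+F_min)/2 = 468.5 N
τ_a = K_W·8F_aD/(πd³) = 1.1259 × 141.12 = 158.9 MPa
τ_m = K_s·8F_mD/(πd³) = 1.0438 × 223.75 = 233.55 MPa
Goodman: 1/n_f = τ_a/S_se + τ_m/S_su = 158.9/434 + 233.55/1030 = 0.36613 + 0.22675 = 0.59287
n_f = 1/0.59287 = 1.687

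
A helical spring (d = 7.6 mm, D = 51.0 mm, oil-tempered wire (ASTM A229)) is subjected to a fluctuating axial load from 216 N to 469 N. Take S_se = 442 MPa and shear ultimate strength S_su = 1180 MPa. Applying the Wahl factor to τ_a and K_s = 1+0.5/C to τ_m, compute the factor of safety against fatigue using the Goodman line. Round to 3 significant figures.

C = D/d = 51.0/7.6 = 6.7105; K_W = (4C−1)/(4C−4)+0.615/C = 1.2230; K_s = 1+0.5/C = 1.0745
F_a = (F_max−F_min)/2 = 126.5 N; F_m = (F_max+F_min)/2 = 342.5 N
τ_a = K_W·8F_aD/(πd³) = 1.2230 × 37.425 = 45.77 MPa
τ_m = K_s·8F_mD/(πd³) = 1.0745 × 101.33 = 108.88 MPa
Goodman: 1/n_f = τ_a/S_se + τ_m/S_su = 45.77/442 + 108.88/1180 = 0.10355 + 0.09227 = 0.19582
n_f = 1/0.19582 = 5.107

5.11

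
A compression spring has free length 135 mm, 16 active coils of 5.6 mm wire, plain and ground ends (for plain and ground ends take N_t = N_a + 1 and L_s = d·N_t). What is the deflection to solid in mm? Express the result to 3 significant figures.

N_t = 17; L_s = 5.6·17 = 95.2 mm
δ_solid = L₀ − L_s = 135 − 95.2 = 39.8 mm

39.8 mm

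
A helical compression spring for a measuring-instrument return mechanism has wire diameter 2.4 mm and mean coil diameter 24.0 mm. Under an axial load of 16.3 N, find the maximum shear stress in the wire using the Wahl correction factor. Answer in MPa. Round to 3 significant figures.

82.5 MPa

Spring index C = D/d = 24.0/2.4 = 10.0000
K_W = (4C−1)/(4C−4) + 0.615/C = 39.000/36.000 + 0.0615 = 1.1448
τ₀ = 8FD/(πd³) = 8·16.3·24.0/(π·2.4³) = 3129.6/43.429 = 72.062 MPa
τ_max = K·τ₀ = 1.1448 × 72.062 = 82.499 MPa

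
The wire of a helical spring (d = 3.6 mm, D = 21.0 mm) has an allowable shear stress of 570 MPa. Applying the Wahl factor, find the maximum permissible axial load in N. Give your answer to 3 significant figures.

394 N

C = D/d = 21.0/3.6 = 5.8333
K_W = (4C−1)/(4C−4) + 0.615/C = 22.333/19.333 + 0.1054 = 1.2606
τ_max = K·8FD/(πd³) → F_max = τ_allow·πd³/(8DK)
F_max = 570·π·3.6³/(8·21.0·1.2606) = 83547/211.78 = 394.5 N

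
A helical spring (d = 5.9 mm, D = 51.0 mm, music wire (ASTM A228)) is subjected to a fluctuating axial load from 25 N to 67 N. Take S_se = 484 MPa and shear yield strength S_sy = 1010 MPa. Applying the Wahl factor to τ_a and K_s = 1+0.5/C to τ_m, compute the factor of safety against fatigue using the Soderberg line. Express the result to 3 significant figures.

16.0

C = D/d = 51.0/5.9 = 8.6441; K_W = (4C−1)/(4C−4)+0.615/C = 1.1693; K_s = 1+0.5/C = 1.0578
F_a = (F_max−F_min)/2 = 21 N; F_m = (F_max+F_min)/2 = 46 N
τ_a = K_W·8F_aD/(πd³) = 1.1693 × 13.279 = 15.527 MPa
τ_m = K_s·8F_mD/(πd³) = 1.0578 × 29.088 = 30.77 MPa
Soderberg: 1/n_f = τ_a/S_se + τ_m/S_sy = 15.527/484 + 30.77/1010 = 0.03208 + 0.03047 = 0.062546
n_f = 1/0.062546 = 15.99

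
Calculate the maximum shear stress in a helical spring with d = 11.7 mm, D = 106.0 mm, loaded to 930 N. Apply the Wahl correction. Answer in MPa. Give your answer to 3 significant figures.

Spring index C = D/d = 106.0/11.7 = 9.0598
K_W = (4C−1)/(4C−4) + 0.615/C = 35.239/32.239 + 0.0679 = 1.1609
τ₀ = 8FD/(πd³) = 8·930·106.0/(π·11.7³) = 788640/5031.6 = 156.74 MPa
τ_max = K·τ₀ = 1.1609 × 156.74 = 181.96 MPa

182 MPa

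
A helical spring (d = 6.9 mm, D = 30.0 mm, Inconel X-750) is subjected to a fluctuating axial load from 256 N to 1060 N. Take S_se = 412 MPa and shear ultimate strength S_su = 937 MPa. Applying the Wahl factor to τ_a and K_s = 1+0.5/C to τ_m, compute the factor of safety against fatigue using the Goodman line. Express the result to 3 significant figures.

C = D/d = 30.0/6.9 = 4.3478; K_W = (4C−1)/(4C−4)+0.615/C = 1.3655; K_s = 1+0.5/C = 1.1150
F_a = (F_max−F_min)/2 = 402 N; F_m = (F_max+F_min)/2 = 658 N
τ_a = K_W·8F_aD/(πd³) = 1.3655 × 93.485 = 127.65 MPa
τ_m = K_s·8F_mD/(πd³) = 1.1150 × 153.02 = 170.61 MPa
Goodman: 1/n_f = τ_a/S_se + τ_m/S_su = 127.65/412 + 170.61/937 = 0.30983 + 0.18209 = 0.49192
n_f = 1/0.49192 = 2.033

2.03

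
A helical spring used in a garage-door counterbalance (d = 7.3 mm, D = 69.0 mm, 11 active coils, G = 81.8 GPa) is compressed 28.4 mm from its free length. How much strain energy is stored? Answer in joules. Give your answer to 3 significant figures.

k = Gd⁴/(8D³N_a) = (81.8×10³)(7.3⁴)/(8·69.0³·11) = 8.0355 N/mm
U = ½kδ² = 0.5 × 8.0355 × 28.4² = 3240.6 N·mm = 3.2406 J

3.24 J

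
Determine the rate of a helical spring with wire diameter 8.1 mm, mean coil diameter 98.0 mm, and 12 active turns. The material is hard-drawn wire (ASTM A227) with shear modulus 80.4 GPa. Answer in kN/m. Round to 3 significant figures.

3.83 kN/m

k = Gd⁴/(8D³N_a) = (80.4×10³ × 8.1⁴) / (8 × 98.0³ × 12)
  = 3.46096e+08 / 9.03544e+07 = 3.8304 N/mm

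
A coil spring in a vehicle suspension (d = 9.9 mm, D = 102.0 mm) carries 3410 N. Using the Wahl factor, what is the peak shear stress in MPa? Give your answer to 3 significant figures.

1040 MPa

Spring index C = D/d = 102.0/9.9 = 10.3030
K_W = (4C−1)/(4C−4) + 0.615/C = 40.212/37.212 + 0.0597 = 1.1403
τ₀ = 8FD/(πd³) = 8·3410·102.0/(π·9.9³) = 2.78256e+06/3048.3 = 912.83 MPa
τ_max = K·τ₀ = 1.1403 × 912.83 = 1040.9 MPa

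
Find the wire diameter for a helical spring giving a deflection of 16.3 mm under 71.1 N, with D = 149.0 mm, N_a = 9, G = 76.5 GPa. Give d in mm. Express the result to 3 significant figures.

10.8 mm

Required rate k = F/δ = 71.1/16.3 = 4.362 N/mm
d = (8D³N_a·k / G)^(1/4) = (8·149.0³·9·4.362 / (76.5×10³))^0.25
  = (13580)^0.25 = 10.7951 mm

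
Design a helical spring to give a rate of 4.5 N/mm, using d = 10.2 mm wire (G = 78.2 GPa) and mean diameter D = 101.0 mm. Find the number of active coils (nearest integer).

N_a = Gd⁴/(8D³k) = (78.2×10³ × 10.2⁴)/(8 × 101.0³ × 4.5)
    = 8.46462e+08 / 3.70908e+07 = 22.82 → 23 coils

23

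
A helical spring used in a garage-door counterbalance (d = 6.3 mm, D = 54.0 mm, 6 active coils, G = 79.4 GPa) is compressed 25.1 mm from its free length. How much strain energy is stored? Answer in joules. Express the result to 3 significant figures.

k = Gd⁴/(8D³N_a) = (79.4×10³)(6.3⁴)/(8·54.0³·6) = 16.549 N/mm
U = ½kδ² = 0.5 × 16.549 × 25.1² = 5212.9 N·mm = 5.2129 J

5.21 J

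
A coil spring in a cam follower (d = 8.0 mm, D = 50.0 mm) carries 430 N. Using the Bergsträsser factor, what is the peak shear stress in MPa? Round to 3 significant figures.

Spring index C = D/d = 50.0/8.0 = 6.2500
K_B = (4C+2)/(4C−3) = 27.000/22.000 = 1.2273
τ₀ = 8FD/(πd³) = 8·430·50.0/(π·8.0³) = 172000/1608.5 = 106.93 MPa
τ_max = K·τ₀ = 1.2273 × 106.93 = 131.24 MPa

131 MPa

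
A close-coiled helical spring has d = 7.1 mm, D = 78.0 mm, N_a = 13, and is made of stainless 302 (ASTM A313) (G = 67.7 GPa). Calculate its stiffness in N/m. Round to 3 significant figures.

3490 N/m

k = Gd⁴/(8D³N_a) = (67.7×10³ × 7.1⁴) / (8 × 78.0³ × 13)
  = 1.72037e+08 / 4.93534e+07 = 3.4858 N/mm = 3485.8 N/m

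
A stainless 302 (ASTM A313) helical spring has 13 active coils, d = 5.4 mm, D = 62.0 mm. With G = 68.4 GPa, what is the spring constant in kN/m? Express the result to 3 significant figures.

2.35 kN/m

k = Gd⁴/(8D³N_a) = (68.4×10³ × 5.4⁴) / (8 × 62.0³ × 13)
  = 5.81609e+07 / 2.47861e+07 = 2.3465 N/mm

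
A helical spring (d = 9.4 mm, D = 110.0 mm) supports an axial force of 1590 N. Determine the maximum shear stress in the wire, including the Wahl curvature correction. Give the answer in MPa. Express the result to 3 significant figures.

Spring index C = D/d = 110.0/9.4 = 11.7021
K_W = (4C−1)/(4C−4) + 0.615/C = 45.809/42.809 + 0.0526 = 1.1226
τ₀ = 8FD/(πd³) = 8·1590·110.0/(π·9.4³) = 1.3992e+06/2609.4 = 536.22 MPa
τ_max = K·τ₀ = 1.1226 × 536.22 = 601.98 MPa

602 MPa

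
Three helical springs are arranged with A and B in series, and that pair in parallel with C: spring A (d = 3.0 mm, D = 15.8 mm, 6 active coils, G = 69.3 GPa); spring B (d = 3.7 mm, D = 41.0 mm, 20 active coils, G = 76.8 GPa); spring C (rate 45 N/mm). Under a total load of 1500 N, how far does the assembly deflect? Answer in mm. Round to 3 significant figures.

32.4 mm

k_A = Gd⁴/(8D³N_a) = (69.3×10³)(3.0⁴)/(8·15.8³·6) = 29.649 N/mm
k_B = Gd⁴/(8D³N_a) = (76.8×10³)(3.7⁴)/(8·41.0³·20) = 1.3053 N/mm
Springs A,B series: k_AB = 1/(1/29.649+1/1.3053) = 1.2502 N/mm; parallel with C: k_eq = 1.2502+45 = 46.25 N/mm
δ = F/k_eq = 1500/46.25 = 32.432 mm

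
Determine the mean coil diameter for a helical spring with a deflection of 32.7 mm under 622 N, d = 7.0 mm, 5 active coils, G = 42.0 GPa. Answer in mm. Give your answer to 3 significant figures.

51.0 mm

Required rate k = F/δ = 622/32.7 = 19.021 N/mm
D = (Gd⁴/(8N_a·k))^(1/3) = (42.0×10³·7.0⁴/(8·5·19.021))^(1/3)
  = (132538)^(1/3) = 50.9855 mm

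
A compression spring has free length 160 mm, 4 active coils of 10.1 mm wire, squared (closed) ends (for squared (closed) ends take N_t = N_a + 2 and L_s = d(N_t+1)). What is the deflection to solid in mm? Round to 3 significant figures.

89.3 mm

N_t = 6; L_s = 10.1·7 = 70.7 mm
δ_solid = L₀ − L_s = 160 − 70.7 = 89.3 mm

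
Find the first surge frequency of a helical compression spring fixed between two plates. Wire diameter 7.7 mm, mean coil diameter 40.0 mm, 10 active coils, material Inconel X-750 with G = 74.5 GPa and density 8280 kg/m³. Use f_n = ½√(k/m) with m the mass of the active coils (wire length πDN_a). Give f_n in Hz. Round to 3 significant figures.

162 Hz

k = Gd⁴/(8D³N_a) = (74.5×10³)(7.7⁴)/(8·40.0³·10) = 51.15 N/mm = 51150 N/m
Wire length L = πDN_a = π·40.0·10 = 1256.6 mm
m = ρ·(πd²/4)·L = 8280 × 46.566×10⁻⁶ m² × 1.2566 m = 0.48452 kg
f_n = ½√(k/m) = 0.5·√(51150/0.48452) = 0.5·√(1.0557e+05) = 162.46 Hz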